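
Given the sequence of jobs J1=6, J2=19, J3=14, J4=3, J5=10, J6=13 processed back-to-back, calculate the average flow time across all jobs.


Completion times:
  J1: completes at 6
  J2: completes at 25
  J3: completes at 39
  J4: completes at 42
  J5: completes at 52
  J6: completes at 65
Sum = 229
Average = 229/6
= 38.17


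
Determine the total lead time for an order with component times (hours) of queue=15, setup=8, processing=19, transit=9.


Lead time = queue + setup + processing + transit
= 15 + 8 + 19 + 9
= 51 hours


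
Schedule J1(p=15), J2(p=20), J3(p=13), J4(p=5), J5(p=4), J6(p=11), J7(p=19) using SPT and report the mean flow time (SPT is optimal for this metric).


SPT order: J5 → J4 → J6 → J3 → J1 → J7 → J2
Completion times:
  J5: C=4
  J4: C=9
  J6: C=20
  J3: C=33
  J1: C=48
  J7: C=67
  J2: C=87
Sum = 268, n = 7
Mean flow = 268/7
= 38.29


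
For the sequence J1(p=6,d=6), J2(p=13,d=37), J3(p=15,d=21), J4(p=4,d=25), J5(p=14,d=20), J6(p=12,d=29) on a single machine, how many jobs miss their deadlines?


Completion vs due date:
  J1: C=6, d=6 → on time
  J2: C=19, d=37 → on time
  J3: C=34, d=21 → TARDY
  J4: C=38, d=25 → TARDY
  J5: C=52, d=20 → TARDY
  J6: C=64, d=29 → TARDY
Tardy jobs: J3, J4, J5, J6
Count = 4


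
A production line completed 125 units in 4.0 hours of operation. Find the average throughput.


Throughput = units / time
= 125 / 4.0
= 31.2 units/hour


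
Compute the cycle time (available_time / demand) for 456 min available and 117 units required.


Cycle time = available time / demand
= 456 / 117
= 3.90 min/unit


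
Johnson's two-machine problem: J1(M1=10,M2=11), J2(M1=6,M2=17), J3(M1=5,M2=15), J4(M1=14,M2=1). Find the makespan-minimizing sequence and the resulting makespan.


Johnson's rule:
Group 1 (M1≤M2, sort by M1): ['J3', 'J2', 'J1']
Group 2 (M1>M2, sort desc M2): ['J4']
Sequence: J3 → J2 → J1 → J4
Makespan calculation:
  J3: M1 done=5, M2 done=20
  J2: M1 done=11, M2 done=37
  J1: M1 done=21, M2 done=48
  J4: M1 done=35, M2 done=49
= Sequence: J3 → J2 → J1 → J4, Makespan: 49


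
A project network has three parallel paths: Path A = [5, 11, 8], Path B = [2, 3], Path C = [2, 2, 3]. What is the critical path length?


Path A: 5 + 11 + 8 = 24
Path B: 2 + 3 = 5
Path C: 2 + 2 + 3 = 7
Critical path = longest = max(24, 5, 7)
= 24 (Path A)


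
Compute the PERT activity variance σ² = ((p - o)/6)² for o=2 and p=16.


σ² = ((p - o) / 6)² = (p - o)² / 36
= (16 - 2)² / 36
= 14² / 36
= 196 / 36
= 5.4444


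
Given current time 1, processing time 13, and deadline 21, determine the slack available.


Slack = due - current_time - processing
= 21 - 1 - 13
= 7


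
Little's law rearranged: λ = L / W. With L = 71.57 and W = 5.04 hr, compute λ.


Little's law: L = λW → λ = L / W
= 71.57 / 5.04
= 14.20 per hour


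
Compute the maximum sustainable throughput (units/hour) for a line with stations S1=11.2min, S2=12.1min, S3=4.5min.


Bottleneck = longest station time
Station times: [11.2, 12.1, 4.5]
Max = 12.1 min
Rate = 60 / 12.1
= 4.96 units/hour (bottleneck: 12.1min)


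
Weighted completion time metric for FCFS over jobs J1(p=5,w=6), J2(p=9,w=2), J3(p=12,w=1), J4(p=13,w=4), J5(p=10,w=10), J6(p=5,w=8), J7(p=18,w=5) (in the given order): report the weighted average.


Completion times:
  J1: C=5, w×C=6×5=30
  J2: C=14, w×C=2×14=28
  J3: C=26, w×C=1×26=26
  J4: C=39, w×C=4×39=156
  J5: C=49, w×C=10×49=490
  J6: C=54, w×C=8×54=432
  J7: C=72, w×C=5×72=360
Sum w×C = 1522
Sum w = 36
Weighted avg = 1522/36
= 42.28


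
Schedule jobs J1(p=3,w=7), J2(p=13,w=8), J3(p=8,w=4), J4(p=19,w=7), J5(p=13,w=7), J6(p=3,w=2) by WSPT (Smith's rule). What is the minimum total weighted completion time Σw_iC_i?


WSPT order (by p/w): J1 → J6 → J2 → J5 → J3 → J4
  J1: C=3, w·C=7×3=21
  J6: C=6, w·C=2×6=12
  J2: C=19, w·C=8×19=152
  J5: C=32, w·C=7×32=224
  J3: C=40, w·C=4×40=160
  J4: C=59, w·C=7×59=413
Σ w·C = 982
= 982


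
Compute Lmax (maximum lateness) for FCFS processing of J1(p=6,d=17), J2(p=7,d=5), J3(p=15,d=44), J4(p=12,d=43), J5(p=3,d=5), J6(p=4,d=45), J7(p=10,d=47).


Lateness per job (L = C - d):
  J1: C=6, d=17, L=-11
  J2: C=13, d=5, L=8
  J3: C=28, d=44, L=-16
  J4: C=40, d=43, L=-3
  J5: C=43, d=5, L=38
  J6: C=47, d=45, L=2
  J7: C=57, d=47, L=10
Lmax = max(-11, 8, -16, -3, 38, 2, 10)
= 38


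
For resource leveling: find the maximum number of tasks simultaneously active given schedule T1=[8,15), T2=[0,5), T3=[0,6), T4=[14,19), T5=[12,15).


Check each time point for overlaps:
  t=14: 3 tasks active (T1, T4, T5)
Max concurrent = 3


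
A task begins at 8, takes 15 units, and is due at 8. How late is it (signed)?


Completion = 8 + 15 = 23
Lateness = C - d = 23 - 8
= 15


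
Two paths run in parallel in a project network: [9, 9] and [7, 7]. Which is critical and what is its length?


Path A: 9 + 9 = 18
Path B: 7 + 7 = 14
Critical path = longest = max(18, 14)
= 18 (Path A)


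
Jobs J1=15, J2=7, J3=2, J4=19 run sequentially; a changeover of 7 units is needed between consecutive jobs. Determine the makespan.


Makespan = Σ processing + (n-1) × setup
= (15 + 7 + 2 + 19) + (4-1)×7
= 43 + 21
= 64 time units


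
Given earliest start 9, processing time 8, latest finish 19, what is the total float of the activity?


EF = ES + duration = 9 + 8 = 17
LS = LF - duration = 19 - 8 = 11
Total Float = LF - EF = 19 - 17
(or LS - ES = 11 - 9)
= 2


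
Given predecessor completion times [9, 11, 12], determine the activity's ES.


ES = max of all predecessor completion times
Predecessors: [9, 11, 12]
ES = max(9, 11, 12)
= 12


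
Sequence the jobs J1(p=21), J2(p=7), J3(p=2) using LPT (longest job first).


LPT: sort by longest processing time first
  J1: p=21
  J2: p=7
  J3: p=2
Order: J1 → J2 → J3


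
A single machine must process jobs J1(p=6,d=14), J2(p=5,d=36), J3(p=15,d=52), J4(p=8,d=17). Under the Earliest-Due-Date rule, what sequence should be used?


EDD: sort by earliest due date
  J1: d=14, p=6
  J4: d=17, p=8
  J2: d=36, p=5
  J3: d=52, p=15
Order: J1 → J4 → J2 → J3


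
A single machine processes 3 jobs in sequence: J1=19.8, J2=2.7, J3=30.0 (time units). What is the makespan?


Sequential makespan: sum all processing times
= 19.8 + 2.7 + 30.0
= 52.5 time units


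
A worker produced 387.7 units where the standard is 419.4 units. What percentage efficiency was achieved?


Efficiency = (actual / standard) × 100
= (387.7 / 419.4) × 100
= 92.4%


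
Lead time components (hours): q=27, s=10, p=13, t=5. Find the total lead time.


Lead time = queue + setup + processing + transit
= 27 + 10 + 13 + 5
= 55 hours


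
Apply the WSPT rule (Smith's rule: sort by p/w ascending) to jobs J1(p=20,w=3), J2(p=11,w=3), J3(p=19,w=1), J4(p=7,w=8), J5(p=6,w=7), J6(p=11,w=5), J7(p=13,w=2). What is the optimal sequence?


WSPT (Smith's rule): sort by p/w ascending
  J5: p/w = 6/7 = 0.857
  J4: p/w = 7/8 = 0.875
  J6: p/w = 11/5 = 2.200
  J2: p/w = 11/3 = 3.667
  J7: p/w = 13/2 = 6.500
  J1: p/w = 20/3 = 6.667
  J3: p/w = 19/1 = 19.000
Order: J5 → J4 → J6 → J2 → J7 → J1 → J3


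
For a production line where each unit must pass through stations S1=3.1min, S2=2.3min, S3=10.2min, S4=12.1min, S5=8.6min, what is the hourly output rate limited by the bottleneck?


Bottleneck = longest station time
Station times: [3.1, 2.3, 10.2, 12.1, 8.6]
Max = 12.1 min
Rate = 60 / 12.1
= 4.96 units/hour (bottleneck: 12.1min)


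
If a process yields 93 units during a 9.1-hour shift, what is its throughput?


Throughput = units / time
= 93 / 9.1
= 10.2 units/hour


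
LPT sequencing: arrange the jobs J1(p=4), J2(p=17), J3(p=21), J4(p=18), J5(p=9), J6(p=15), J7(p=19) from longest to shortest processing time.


LPT: sort by longest processing time first
  J3: p=21
  J7: p=19
  J4: p=18
  J2: p=17
  J6: p=15
  J5: p=9
  J1: p=4
Order: J3 → J7 → J4 → J2 → J6 → J5 → J1


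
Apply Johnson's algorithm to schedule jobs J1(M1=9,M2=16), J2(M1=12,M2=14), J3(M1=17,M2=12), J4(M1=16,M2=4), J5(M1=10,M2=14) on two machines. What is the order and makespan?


Johnson's rule:
Group 1 (M1≤M2, sort by M1): ['J1', 'J5', 'J2']
Group 2 (M1>M2, sort desc M2): ['J3', 'J4']
Sequence: J1 → J5 → J2 → J3 → J4
Makespan calculation:
  J1: M1 done=9, M2 done=25
  J5: M1 done=19, M2 done=39
  J2: M1 done=31, M2 done=53
  J3: M1 done=48, M2 done=65
  J4: M1 done=64, M2 done=69
= Sequence: J1 → J5 → J2 → J3 → J4, Makespan: 69


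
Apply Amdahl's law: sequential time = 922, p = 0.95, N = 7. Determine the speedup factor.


Amdahl's law: T_p = T × ((1-p) + p/N)
= 922 × ((1-0.95) + 0.95/7)
= 922 × (0.05 + 0.1357)
= 922 × 0.1857
= 171.23
Speedup = 922/171.23
= 5.38×


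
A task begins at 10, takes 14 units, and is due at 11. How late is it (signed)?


Completion = 10 + 14 = 24
Lateness = C - d = 24 - 11
= 13


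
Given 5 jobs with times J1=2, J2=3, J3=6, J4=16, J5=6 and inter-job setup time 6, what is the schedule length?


Makespan = Σ processing + (n-1) × setup
= (2 + 3 + 6 + 16 + 6) + (5-1)×6
= 33 + 24
= 57 time units


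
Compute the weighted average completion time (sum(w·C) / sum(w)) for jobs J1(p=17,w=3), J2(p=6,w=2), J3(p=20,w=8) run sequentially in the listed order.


Completion times:
  J1: C=17, w×C=3×17=51
  J2: C=23, w×C=2×23=46
  J3: C=43, w×C=8×43=344
Sum w×C = 441
Sum w = 13
Weighted avg = 441/13
= 33.92


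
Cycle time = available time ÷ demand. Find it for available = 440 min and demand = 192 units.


Cycle time = available time / demand
= 440 / 192
= 2.29 min/unit


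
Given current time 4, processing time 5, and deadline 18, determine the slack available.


Slack = due - current_time - processing
= 18 - 4 - 5
= 9


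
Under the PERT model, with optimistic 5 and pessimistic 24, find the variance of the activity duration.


σ² = ((p - o) / 6)² = (p - o)² / 36
= (24 - 5)² / 36
= 19² / 36
= 361 / 36
= 10.0278


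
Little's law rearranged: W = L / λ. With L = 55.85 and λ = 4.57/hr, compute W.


Little's law: L = λW → W = L / λ
= 55.85 / 4.57
= 12.22 hours


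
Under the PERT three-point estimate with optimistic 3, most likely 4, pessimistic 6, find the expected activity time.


te = (o + 4m + p) / 6
= (3 + 4×4 + 6) / 6
= (3 + 16 + 6) / 6
= 25 / 6
= 4.17


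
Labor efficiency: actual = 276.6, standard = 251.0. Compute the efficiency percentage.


Efficiency = (actual / standard) × 100
= (276.6 / 251.0) × 100
= 110.2%


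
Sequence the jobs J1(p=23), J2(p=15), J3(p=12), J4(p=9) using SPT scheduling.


SPT: sort by shortest processing time
  J4: p=9
  J3: p=12
  J2: p=15
  J1: p=23
Order: J4 → J3 → J2 → J1


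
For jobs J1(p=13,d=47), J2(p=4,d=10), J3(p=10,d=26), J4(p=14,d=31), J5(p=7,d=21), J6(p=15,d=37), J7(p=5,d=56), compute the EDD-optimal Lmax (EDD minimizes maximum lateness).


EDD order: J2 → J5 → J3 → J4 → J6 → J1 → J7
Completion and lateness:
  J2: C=4, d=10, L=4-10=-6
  J5: C=11, d=21, L=11-21=-10
  J3: C=21, d=26, L=21-26=-5
  J4: C=35, d=31, L=35-31=4
  J6: C=50, d=37, L=50-37=13
  J1: C=63, d=47, L=63-47=16
  J7: C=68, d=56, L=68-56=12
Lmax = max(-6, -10, -5, 4, 13, 16, 12)
= 16


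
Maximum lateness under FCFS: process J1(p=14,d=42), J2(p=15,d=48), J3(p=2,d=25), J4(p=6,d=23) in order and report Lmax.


Lateness per job (L = C - d):
  J1: C=14, d=42, L=-28
  J2: C=29, d=48, L=-19
  J3: C=31, d=25, L=6
  J4: C=37, d=23, L=14
Lmax = max(-28, -19, 6, 14)
= 14


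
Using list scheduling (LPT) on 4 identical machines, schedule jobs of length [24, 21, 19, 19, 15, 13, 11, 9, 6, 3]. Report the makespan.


Jobs (LPT sorted): [24, 21, 19, 19, 15, 13, 11, 9, 6, 3]
Machines: 4
  J=24 → Machine 1 (load: 0+24=24)
  J=21 → Machine 2 (load: 0+21=21)
  J=19 → Machine 3 (load: 0+19=19)
  J=19 → Machine 4 (load: 0+19=19)
  J=15 → Machine 3 (load: 19+15=34)
  J=13 → Machine 4 (load: 19+13=32)
  J=11 → Machine 2 (load: 21+11=32)
  J=9 → Machine 1 (load: 24+9=33)
  J=6 → Machine 2 (load: 32+6=38)
  J=3 → Machine 4 (load: 32+3=35)
Machine loads: [33, 38, 34, 35]
Makespan = max = 38 time units


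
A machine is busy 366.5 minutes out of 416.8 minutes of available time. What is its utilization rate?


Utilization = busy / total × 100
= 366.5 / 416.8 × 100
= 87.9%


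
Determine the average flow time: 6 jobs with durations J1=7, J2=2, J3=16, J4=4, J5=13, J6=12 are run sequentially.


Completion times:
  J1: completes at 7
  J2: completes at 9
  J3: completes at 25
  J4: completes at 29
  J5: completes at 42
  J6: completes at 54
Sum = 166
Average = 166/6
= 27.67


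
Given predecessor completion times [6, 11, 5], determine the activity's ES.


ES = max of all predecessor completion times
Predecessors: [6, 11, 5]
ES = max(6, 11, 5)
= 11


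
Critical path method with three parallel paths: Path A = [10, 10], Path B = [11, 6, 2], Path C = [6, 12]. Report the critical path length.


Path A: 10 + 10 = 20
Path B: 11 + 6 + 2 = 19
Path C: 6 + 12 = 18
Critical path = longest = max(20, 19, 18)
= 20 (Path A)


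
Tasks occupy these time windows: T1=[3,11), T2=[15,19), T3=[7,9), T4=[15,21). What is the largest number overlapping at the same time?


Check each time point for overlaps:
  t=7: 2 tasks active (T1, T3)
Max concurrent = 2


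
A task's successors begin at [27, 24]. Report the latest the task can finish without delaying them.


LF = min of all successor start times
Successors start at: [27, 24]
LF = min(27, 24)
= 24


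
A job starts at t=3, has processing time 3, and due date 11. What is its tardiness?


Completion = start + processing = 3 + 3 = 6
Tardiness = max(0, C - d) = max(0, 6 - 11)
= max(0, -5)
= 0


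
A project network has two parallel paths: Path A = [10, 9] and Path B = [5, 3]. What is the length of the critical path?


Path A: 10 + 9 = 19
Path B: 5 + 3 = 8
Critical path = longest = max(19, 8)
= 19 (Path A)


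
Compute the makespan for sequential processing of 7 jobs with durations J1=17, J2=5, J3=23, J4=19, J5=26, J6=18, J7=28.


Sequential makespan: sum all processing times
= 17 + 5 + 23 + 19 + 26 + 18 + 28
= 136 time units


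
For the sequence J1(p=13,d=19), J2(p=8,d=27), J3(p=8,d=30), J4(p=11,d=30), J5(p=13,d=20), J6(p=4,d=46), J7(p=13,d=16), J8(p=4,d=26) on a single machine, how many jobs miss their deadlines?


Completion vs due date:
  J1: C=13, d=19 → on time
  J2: C=21, d=27 → on time
  J3: C=29, d=30 → on time
  J4: C=40, d=30 → TARDY
  J5: C=53, d=20 → TARDY
  J6: C=57, d=46 → TARDY
  J7: C=70, d=16 → TARDY
  J8: C=74, d=26 → TARDY
Tardy jobs: J4, J5, J6, J7, J8
Count = 5


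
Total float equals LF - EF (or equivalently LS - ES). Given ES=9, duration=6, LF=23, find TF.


EF = ES + duration = 9 + 6 = 15
LS = LF - duration = 23 - 6 = 17
Total Float = LF - EF = 23 - 15
(or LS - ES = 17 - 9)
= 8


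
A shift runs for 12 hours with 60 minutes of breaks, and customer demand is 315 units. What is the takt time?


Available = 12×60 - 60 = 660 min
Takt time = 660 / 315
= 2.10 min/unit


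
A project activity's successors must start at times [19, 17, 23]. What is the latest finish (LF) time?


LF = min of all successor start times
Successors start at: [19, 17, 23]
LF = min(19, 17, 23)
= 17


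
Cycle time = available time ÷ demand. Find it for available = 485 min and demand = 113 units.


Cycle time = available time / demand
= 485 / 113
= 4.29 min/unit


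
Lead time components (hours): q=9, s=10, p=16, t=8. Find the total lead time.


Lead time = queue + setup + processing + transit
= 9 + 10 + 16 + 8
= 43 hours


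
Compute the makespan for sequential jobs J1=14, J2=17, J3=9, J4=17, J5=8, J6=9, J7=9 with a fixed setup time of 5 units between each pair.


Makespan = Σ processing + (n-1) × setup
= (14 + 17 + 9 + 17 + 8 + 9 + 9) + (7-1)×5
= 83 + 30
= 113 time units


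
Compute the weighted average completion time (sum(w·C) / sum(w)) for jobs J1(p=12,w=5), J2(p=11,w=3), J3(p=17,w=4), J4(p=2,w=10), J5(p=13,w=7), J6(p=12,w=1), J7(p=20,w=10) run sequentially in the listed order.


Completion times:
  J1: C=12, w×C=5×12=60
  J2: C=23, w×C=3×23=69
  J3: C=40, w×C=4×40=160
  J4: C=42, w×C=10×42=420
  J5: C=55, w×C=7×55=385
  J6: C=67, w×C=1×67=67
  J7: C=87, w×C=10×87=870
Sum w×C = 2031
Sum w = 40
Weighted avg = 2031/40
= 50.77


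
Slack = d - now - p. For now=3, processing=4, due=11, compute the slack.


Slack = due - current_time - processing
= 11 - 3 - 4
= 4


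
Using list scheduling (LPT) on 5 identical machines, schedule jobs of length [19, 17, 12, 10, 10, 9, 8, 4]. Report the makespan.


Jobs (LPT sorted): [19, 17, 12, 10, 10, 9, 8, 4]
Machines: 5
  J=19 → Machine 1 (load: 0+19=19)
  J=17 → Machine 2 (load: 0+17=17)
  J=12 → Machine 3 (load: 0+12=12)
  J=10 → Machine 4 (load: 0+10=10)
  J=10 → Machine 5 (load: 0+10=10)
  J=9 → Machine 4 (load: 10+9=19)
  J=8 → Machine 5 (load: 10+8=18)
  J=4 → Machine 3 (load: 12+4=16)
Machine loads: [19, 17, 16, 19, 18]
Makespan = max = 19 time units


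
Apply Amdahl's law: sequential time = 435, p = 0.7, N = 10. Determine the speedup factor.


Amdahl's law: T_p = T × ((1-p) + p/N)
= 435 × ((1-0.7) + 0.7/10)
= 435 × (0.30 + 0.0700)
= 435 × 0.3700
= 160.95
Speedup = 435/160.95
= 2.70×


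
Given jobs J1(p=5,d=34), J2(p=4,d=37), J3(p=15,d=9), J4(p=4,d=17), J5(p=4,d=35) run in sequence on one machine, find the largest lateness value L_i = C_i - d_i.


Lateness per job (L = C - d):
  J1: C=5, d=34, L=-29
  J2: C=9, d=37, L=-28
  J3: C=24, d=9, L=15
  J4: C=28, d=17, L=11
  J5: C=32, d=35, L=-3
Lmax = max(-29, -28, 15, 11, -3)
= 15


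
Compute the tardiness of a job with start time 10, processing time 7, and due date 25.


Completion = start + processing = 10 + 7 = 17
Tardiness = max(0, C - d) = max(0, 17 - 25)
= max(0, -8)
= 0


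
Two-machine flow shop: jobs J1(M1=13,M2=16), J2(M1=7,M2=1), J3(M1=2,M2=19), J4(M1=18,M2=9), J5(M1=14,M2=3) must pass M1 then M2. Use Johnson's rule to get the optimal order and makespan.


Johnson's rule:
Group 1 (M1≤M2, sort by M1): ['J3', 'J1']
Group 2 (M1>M2, sort desc M2): ['J4', 'J5', 'J2']
Sequence: J3 → J1 → J4 → J5 → J2
Makespan calculation:
  J3: M1 done=2, M2 done=21
  J1: M1 done=15, M2 done=37
  J4: M1 done=33, M2 done=46
  J5: M1 done=47, M2 done=50
  J2: M1 done=54, M2 done=55
= Sequence: J3 → J1 → J4 → J5 → J2, Makespan: 55


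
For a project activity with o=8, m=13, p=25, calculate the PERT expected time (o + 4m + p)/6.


te = (o + 4m + p) / 6
= (8 + 4×13 + 25) / 6
= (8 + 52 + 25) / 6
= 85 / 6
= 14.17


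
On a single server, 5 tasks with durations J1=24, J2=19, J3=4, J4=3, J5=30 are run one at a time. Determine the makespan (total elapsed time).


Sequential makespan: sum all processing times
= 24 + 19 + 4 + 3 + 30
= 80 time units


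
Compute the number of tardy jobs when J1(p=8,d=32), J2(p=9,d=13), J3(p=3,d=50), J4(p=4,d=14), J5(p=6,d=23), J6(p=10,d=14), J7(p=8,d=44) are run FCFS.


Completion vs due date:
  J1: C=8, d=32 → on time
  J2: C=17, d=13 → TARDY
  J3: C=20, d=50 → on time
  J4: C=24, d=14 → TARDY
  J5: C=30, d=23 → TARDY
  J6: C=40, d=14 → TARDY
  J7: C=48, d=44 → TARDY
Tardy jobs: J2, J4, J5, J6, J7
Count = 5


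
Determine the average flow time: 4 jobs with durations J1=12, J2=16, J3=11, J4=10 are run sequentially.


Completion times:
  J1: completes at 12
  J2: completes at 28
  J3: completes at 39
  J4: completes at 49
Sum = 128
Average = 128/4
= 32.00


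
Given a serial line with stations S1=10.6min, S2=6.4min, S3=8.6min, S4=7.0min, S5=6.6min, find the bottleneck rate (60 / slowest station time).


Bottleneck = longest station time
Station times: [10.6, 6.4, 8.6, 7.0, 6.6]
Max = 10.6 min
Rate = 60 / 10.6
= 5.66 units/hour (bottleneck: 10.6min)


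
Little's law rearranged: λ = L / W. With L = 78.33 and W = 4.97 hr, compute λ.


Little's law: L = λW → λ = L / W
= 78.33 / 4.97
= 15.76 per hour


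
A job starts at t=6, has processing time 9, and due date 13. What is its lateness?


Completion = 6 + 9 = 15
Lateness = C - d = 15 - 13
= 2


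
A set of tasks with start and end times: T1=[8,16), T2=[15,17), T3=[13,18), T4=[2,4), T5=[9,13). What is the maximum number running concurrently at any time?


Check each time point for overlaps:
  t=15: 3 tasks active (T1, T2, T3)
Max concurrent = 3


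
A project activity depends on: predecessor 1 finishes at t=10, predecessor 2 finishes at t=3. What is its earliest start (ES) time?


ES = max of all predecessor completion times
Predecessors: [10, 3]
ES = max(10, 3)
= 10


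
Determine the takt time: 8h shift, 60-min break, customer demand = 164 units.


Available = 8×60 - 60 = 420 min
Takt time = 420 / 164
= 2.56 min/unit


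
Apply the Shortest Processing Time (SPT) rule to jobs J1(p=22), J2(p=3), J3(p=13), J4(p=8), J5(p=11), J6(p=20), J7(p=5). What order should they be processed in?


SPT: sort by shortest processing time
  J2: p=3
  J7: p=5
  J4: p=8
  J5: p=11
  J3: p=13
  J6: p=20
  J1: p=22
Order: J2 → J7 → J4 → J5 → J3 → J6 → J1


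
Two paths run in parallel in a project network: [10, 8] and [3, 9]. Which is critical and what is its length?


Path A: 10 + 8 = 18
Path B: 3 + 9 = 12
Critical path = longest = max(18, 12)
= 18 (Path A)


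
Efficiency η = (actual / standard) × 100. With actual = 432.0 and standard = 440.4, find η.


Efficiency = (actual / standard) × 100
= (432.0 / 440.4) × 100
= 98.1%


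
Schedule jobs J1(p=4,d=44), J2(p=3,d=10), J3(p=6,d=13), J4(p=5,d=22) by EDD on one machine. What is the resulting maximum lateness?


EDD order: J2 → J3 → J4 → J1
Completion and lateness:
  J2: C=3, d=10, L=3-10=-7
  J3: C=9, d=13, L=9-13=-4
  J4: C=14, d=22, L=14-22=-8
  J1: C=18, d=44, L=18-44=-26
Lmax = max(-7, -4, -8, -26)
= -4


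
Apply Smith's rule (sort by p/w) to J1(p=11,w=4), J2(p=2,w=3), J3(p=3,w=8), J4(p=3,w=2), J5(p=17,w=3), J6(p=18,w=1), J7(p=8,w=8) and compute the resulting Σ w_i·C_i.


WSPT order (by p/w): J3 → J2 → J7 → J4 → J1 → J5 → J6
  J3: C=3, w·C=8×3=24
  J2: C=5, w·C=3×5=15
  J7: C=13, w·C=8×13=104
  J4: C=16, w·C=2×16=32
  J1: C=27, w·C=4×27=108
  J5: C=44, w·C=3×44=132
  J6: C=62, w·C=1×62=62
Σ w·C = 477
= 477


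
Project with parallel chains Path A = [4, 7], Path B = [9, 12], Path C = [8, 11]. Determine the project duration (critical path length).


Path A: 4 + 7 = 11
Path B: 9 + 12 = 21
Path C: 8 + 11 = 19
Critical path = longest = max(11, 21, 19)
= 21 (Path B)


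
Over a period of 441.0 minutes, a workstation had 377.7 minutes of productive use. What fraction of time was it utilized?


Utilization = busy / total × 100
= 377.7 / 441.0 × 100
= 85.6%


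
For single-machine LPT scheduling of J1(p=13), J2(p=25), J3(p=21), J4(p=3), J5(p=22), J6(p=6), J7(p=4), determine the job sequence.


LPT: sort by longest processing time first
  J2: p=25
  J5: p=22
  J3: p=21
  J1: p=13
  J6: p=6
  J7: p=4
  J4: p=3
Order: J2 → J5 → J3 → J1 → J6 → J7 → J4


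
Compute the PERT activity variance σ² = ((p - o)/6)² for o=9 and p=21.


σ² = ((p - o) / 6)² = (p - o)² / 36
= (21 - 9)² / 36
= 12² / 36
= 144 / 36
= 4.0000


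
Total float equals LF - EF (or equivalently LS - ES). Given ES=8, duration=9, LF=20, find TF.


EF = ES + duration = 8 + 9 = 17
LS = LF - duration = 20 - 9 = 11
Total Float = LF - EF = 20 - 17
(or LS - ES = 11 - 8)
= 3


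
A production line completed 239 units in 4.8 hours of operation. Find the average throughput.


Throughput = units / time
= 239 / 4.8
= 49.8 units/hour


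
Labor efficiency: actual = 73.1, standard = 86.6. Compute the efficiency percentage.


Efficiency = (actual / standard) × 100
= (73.1 / 86.6) × 100
= 84.4%


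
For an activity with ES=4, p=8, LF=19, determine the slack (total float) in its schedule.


EF = ES + duration = 4 + 8 = 12
LS = LF - duration = 19 - 8 = 11
Total Float = LF - EF = 19 - 12
(or LS - ES = 11 - 4)
= 7


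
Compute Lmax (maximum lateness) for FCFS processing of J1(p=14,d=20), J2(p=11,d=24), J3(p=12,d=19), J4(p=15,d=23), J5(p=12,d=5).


Lateness per job (L = C - d):
  J1: C=14, d=20, L=-6
  J2: C=25, d=24, L=1
  J3: C=37, d=19, L=18
  J4: C=52, d=23, L=29
  J5: C=64, d=5, L=59
Lmax = max(-6, 1, 18, 29, 59)
= 59


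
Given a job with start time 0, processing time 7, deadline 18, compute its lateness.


Completion = 0 + 7 = 7
Lateness = C - d = 7 - 18
= -11


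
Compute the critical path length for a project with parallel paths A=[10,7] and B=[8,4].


Path A: 10 + 7 = 17
Path B: 8 + 4 = 12
Critical path = longest = max(17, 12)
= 17 (Path A)


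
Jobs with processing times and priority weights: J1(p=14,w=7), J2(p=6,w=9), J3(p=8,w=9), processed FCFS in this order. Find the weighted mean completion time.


Completion times:
  J1: C=14, w×C=7×14=98
  J2: C=20, w×C=9×20=180
  J3: C=28, w×C=9×28=252
Sum w×C = 530
Sum w = 25
Weighted avg = 530/25
= 21.20


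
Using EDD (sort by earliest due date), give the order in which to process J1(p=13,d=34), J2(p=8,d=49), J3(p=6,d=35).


EDD: sort by earliest due date
  J1: d=34, p=13
  J3: d=35, p=6
  J2: d=49, p=8
Order: J1 → J3 → J2


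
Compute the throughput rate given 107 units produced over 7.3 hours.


Throughput = units / time
= 107 / 7.3
= 14.7 units/hour


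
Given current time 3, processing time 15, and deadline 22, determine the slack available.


Slack = due - current_time - processing
= 22 - 3 - 15
= 4


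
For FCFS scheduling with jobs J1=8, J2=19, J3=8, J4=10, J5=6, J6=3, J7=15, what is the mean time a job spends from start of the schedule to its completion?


Completion times:
  J1: completes at 8
  J2: completes at 27
  J3: completes at 35
  J4: completes at 45
  J5: completes at 51
  J6: completes at 54
  J7: completes at 69
Sum = 289
Average = 289/7
= 41.29


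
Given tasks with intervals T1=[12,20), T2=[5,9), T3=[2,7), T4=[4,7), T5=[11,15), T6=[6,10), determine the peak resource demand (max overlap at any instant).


Check each time point for overlaps:
  t=6: 4 tasks active (T2, T3, T4, T6)
Max concurrent = 4


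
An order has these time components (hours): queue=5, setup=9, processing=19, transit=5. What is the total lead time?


Lead time = queue + setup + processing + transit
= 5 + 9 + 19 + 5
= 38 hours


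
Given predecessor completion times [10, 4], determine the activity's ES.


ES = max of all predecessor completion times
Predecessors: [10, 4]
ES = max(10, 4)
= 10


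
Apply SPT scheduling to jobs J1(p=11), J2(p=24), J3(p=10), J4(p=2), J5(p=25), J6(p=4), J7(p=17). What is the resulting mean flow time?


SPT order: J4 → J6 → J3 → J1 → J7 → J2 → J5
Completion times:
  J4: C=2
  J6: C=6
  J3: C=16
  J1: C=27
  J7: C=44
  J2: C=68
  J5: C=93
Sum = 256, n = 7
Mean flow = 256/7
= 36.57


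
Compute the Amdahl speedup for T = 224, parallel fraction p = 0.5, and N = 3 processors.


Amdahl's law: T_p = T × ((1-p) + p/N)
= 224 × ((1-0.5) + 0.5/3)
= 224 × (0.50 + 0.1667)
= 224 × 0.6667
= 149.33
Speedup = 224/149.33
= 1.50×


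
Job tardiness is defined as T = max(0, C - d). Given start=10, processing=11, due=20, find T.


Completion = start + processing = 10 + 11 = 21
Tardiness = max(0, C - d) = max(0, 21 - 20)
= max(0, 1)
= 1


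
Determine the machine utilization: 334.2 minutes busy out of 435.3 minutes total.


Utilization = busy / total × 100
= 334.2 / 435.3 × 100
= 76.8%


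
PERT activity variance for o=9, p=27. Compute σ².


σ² = ((p - o) / 6)² = (p - o)² / 36
= (27 - 9)² / 36
= 18² / 36
= 324 / 36
= 9.0000


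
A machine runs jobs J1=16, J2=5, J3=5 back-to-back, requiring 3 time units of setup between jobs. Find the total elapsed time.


Makespan = Σ processing + (n-1) × setup
= (16 + 5 + 5) + (3-1)×3
= 26 + 6
= 32 time units


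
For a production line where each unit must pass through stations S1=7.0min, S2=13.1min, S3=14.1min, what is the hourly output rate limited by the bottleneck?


Bottleneck = longest station time
Station times: [7.0, 13.1, 14.1]
Max = 14.1 min
Rate = 60 / 14.1
= 4.26 units/hour (bottleneck: 14.1min)


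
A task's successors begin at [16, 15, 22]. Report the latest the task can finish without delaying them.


LF = min of all successor start times
Successors start at: [16, 15, 22]
LF = min(16, 15, 22)
= 15


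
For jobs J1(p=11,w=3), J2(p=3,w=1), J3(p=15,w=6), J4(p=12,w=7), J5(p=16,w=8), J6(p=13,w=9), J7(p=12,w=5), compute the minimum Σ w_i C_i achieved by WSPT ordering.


WSPT order (by p/w): J6 → J4 → J5 → J7 → J3 → J2 → J1
  J6: C=13, w·C=9×13=117
  J4: C=25, w·C=7×25=175
  J5: C=41, w·C=8×41=328
  J7: C=53, w·C=5×53=265
  J3: C=68, w·C=6×68=408
  J2: C=71, w·C=1×71=71
  J1: C=82, w·C=3×82=246
Σ w·C = 1610
= 1610


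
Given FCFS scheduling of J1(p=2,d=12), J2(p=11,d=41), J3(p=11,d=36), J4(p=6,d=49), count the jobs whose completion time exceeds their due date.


Completion vs due date:
  J1: C=2, d=12 → on time
  J2: C=13, d=41 → on time
  J3: C=24, d=36 → on time
  J4: C=30, d=49 → on time
Tardy jobs: none
Count = 0


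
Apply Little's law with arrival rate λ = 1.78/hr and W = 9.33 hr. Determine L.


Little's law: L = λ × W
= 1.78 × 9.33
= 16.61


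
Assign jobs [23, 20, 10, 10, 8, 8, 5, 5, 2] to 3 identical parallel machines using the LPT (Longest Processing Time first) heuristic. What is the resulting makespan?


Jobs (LPT sorted): [23, 20, 10, 10, 8, 8, 5, 5, 2]
Machines: 3
  J=23 → Machine 1 (load: 0+23=23)
  J=20 → Machine 2 (load: 0+20=20)
  J=10 → Machine 3 (load: 0+10=10)
  J=10 → Machine 3 (load: 10+10=20)
  J=8 → Machine 2 (load: 20+8=28)
  J=8 → Machine 3 (load: 20+8=28)
  J=5 → Machine 1 (load: 23+5=28)
  J=5 → Machine 1 (load: 28+5=33)
  J=2 → Machine 2 (load: 28+2=30)
Machine loads: [33, 30, 28]
Makespan = max = 33 time units


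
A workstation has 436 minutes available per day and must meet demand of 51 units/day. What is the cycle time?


Cycle time = available time / demand
= 436 / 51
= 8.55 min/unit


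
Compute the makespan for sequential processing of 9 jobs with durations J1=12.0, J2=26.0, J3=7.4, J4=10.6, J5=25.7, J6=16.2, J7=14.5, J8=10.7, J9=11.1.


Sequential makespan: sum all processing times
= 12.0 + 26.0 + 7.4 + 10.6 + 25.7 + 16.2 + 14.5 + 10.7 + 11.1
= 134.2 time units


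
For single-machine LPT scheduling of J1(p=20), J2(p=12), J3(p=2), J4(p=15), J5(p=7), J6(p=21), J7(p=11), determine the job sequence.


LPT: sort by longest processing time first
  J6: p=21
  J1: p=20
  J4: p=15
  J2: p=12
  J7: p=11
  J5: p=7
  J3: p=2
Order: J6 → J1 → J4 → J2 → J7 → J5 → J3


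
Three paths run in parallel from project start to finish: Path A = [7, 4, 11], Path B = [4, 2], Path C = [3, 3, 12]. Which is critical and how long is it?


Path A: 7 + 4 + 11 = 22
Path B: 4 + 2 = 6
Path C: 3 + 3 + 12 = 18
Critical path = longest = max(22, 6, 18)
= 22 (Path A)


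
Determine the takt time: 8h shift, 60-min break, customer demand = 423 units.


Available = 8×60 - 60 = 420 min
Takt time = 420 / 423
= 0.99 min/unit


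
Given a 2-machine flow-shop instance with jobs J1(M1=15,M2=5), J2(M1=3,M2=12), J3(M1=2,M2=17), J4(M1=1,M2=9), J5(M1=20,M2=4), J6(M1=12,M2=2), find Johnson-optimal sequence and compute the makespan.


Johnson's rule:
Group 1 (M1≤M2, sort by M1): ['J4', 'J3', 'J2']
Group 2 (M1>M2, sort desc M2): ['J1', 'J5', 'J6']
Sequence: J4 → J3 → J2 → J1 → J5 → J6
Makespan calculation:
  J4: M1 done=1, M2 done=10
  J3: M1 done=3, M2 done=27
  J2: M1 done=6, M2 done=39
  J1: M1 done=21, M2 done=44
  J5: M1 done=41, M2 done=48
  J6: M1 done=53, M2 done=55
= Sequence: J4 → J3 → J2 → J1 → J5 → J6, Makespan: 55


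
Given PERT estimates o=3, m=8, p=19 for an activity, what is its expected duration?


te = (o + 4m + p) / 6
= (3 + 4×8 + 19) / 6
= (3 + 32 + 19) / 6
= 54 / 6
= 9.00


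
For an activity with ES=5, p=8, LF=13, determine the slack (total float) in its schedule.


EF = ES + duration = 5 + 8 = 13
LS = LF - duration = 13 - 8 = 5
Total Float = LF - EF = 13 - 13
(or LS - ES = 5 - 5)
= 0


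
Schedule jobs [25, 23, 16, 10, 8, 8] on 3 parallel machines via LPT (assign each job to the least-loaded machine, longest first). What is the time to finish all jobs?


Jobs (LPT sorted): [25, 23, 16, 10, 8, 8]
Machines: 3
  J=25 → Machine 1 (load: 0+25=25)
  J=23 → Machine 2 (load: 0+23=23)
  J=16 → Machine 3 (load: 0+16=16)
  J=10 → Machine 3 (load: 16+10=26)
  J=8 → Machine 2 (load: 23+8=31)
  J=8 → Machine 1 (load: 25+8=33)
Machine loads: [33, 31, 26]
Makespan = max = 33 time units


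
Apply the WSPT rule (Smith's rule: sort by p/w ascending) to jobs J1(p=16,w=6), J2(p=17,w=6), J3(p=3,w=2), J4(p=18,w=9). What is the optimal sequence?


WSPT (Smith's rule): sort by p/w ascending
  J3: p/w = 3/2 = 1.500
  J4: p/w = 18/9 = 2.000
  J1: p/w = 16/6 = 2.667
  J2: p/w = 17/6 = 2.833
Order: J3 → J4 → J1 → J2


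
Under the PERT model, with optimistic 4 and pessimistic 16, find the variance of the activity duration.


σ² = ((p - o) / 6)² = (p - o)² / 36
= (16 - 4)² / 36
= 12² / 36
= 144 / 36
= 4.0000


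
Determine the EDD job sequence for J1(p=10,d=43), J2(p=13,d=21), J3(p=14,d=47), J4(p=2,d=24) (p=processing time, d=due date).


EDD: sort by earliest due date
  J2: d=21, p=13
  J4: d=24, p=2
  J1: d=43, p=10
  J3: d=47, p=14
Order: J2 → J4 → J1 → J3


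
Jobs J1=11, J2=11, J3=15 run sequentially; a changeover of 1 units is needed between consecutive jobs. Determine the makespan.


Makespan = Σ processing + (n-1) × setup
= (11 + 11 + 15) + (3-1)×1
= 37 + 2
= 39 time units


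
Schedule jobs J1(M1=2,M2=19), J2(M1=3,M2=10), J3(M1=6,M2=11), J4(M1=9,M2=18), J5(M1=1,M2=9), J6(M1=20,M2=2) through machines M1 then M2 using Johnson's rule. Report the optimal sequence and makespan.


Johnson's rule:
Group 1 (M1≤M2, sort by M1): ['J5', 'J1', 'J2', 'J3', 'J4']
Group 2 (M1>M2, sort desc M2): ['J6']
Sequence: J5 → J1 → J2 → J3 → J4 → J6
Makespan calculation:
  J5: M1 done=1, M2 done=10
  J1: M1 done=3, M2 done=29
  J2: M1 done=6, M2 done=39
  J3: M1 done=12, M2 done=50
  J4: M1 done=21, M2 done=68
  J6: M1 done=41, M2 done=70
= Sequence: J5 → J1 → J2 → J3 → J4 → J6, Makespan: 70


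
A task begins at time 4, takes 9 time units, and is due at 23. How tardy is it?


Completion = start + processing = 4 + 9 = 13
Tardiness = max(0, C - d) = max(0, 13 - 23)
= max(0, -10)
= 0


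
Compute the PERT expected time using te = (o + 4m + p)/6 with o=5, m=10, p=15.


te = (o + 4m + p) / 6
= (5 + 4×10 + 15) / 6
= (5 + 40 + 15) / 6
= 60 / 6
= 10.00


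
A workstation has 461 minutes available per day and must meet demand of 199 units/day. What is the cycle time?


Cycle time = available time / demand
= 461 / 199
= 2.32 min/unit


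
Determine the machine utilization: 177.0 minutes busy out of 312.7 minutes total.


Utilization = busy / total × 100
= 177.0 / 312.7 × 100
= 56.6%


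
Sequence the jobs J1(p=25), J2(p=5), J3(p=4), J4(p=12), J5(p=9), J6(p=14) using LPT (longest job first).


LPT: sort by longest processing time first
  J1: p=25
  J6: p=14
  J4: p=12
  J5: p=9
  J2: p=5
  J3: p=4
Order: J1 → J6 → J4 → J5 → J2 → J3


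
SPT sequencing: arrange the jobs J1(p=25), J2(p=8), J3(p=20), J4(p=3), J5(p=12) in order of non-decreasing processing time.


SPT: sort by shortest processing time
  J4: p=3
  J2: p=8
  J5: p=12
  J3: p=20
  J1: p=25
Order: J4 → J2 → J5 → J3 → J1


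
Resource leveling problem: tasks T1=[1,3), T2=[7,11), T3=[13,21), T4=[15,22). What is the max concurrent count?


Check each time point for overlaps:
  t=15: 2 tasks active (T3, T4)
Max concurrent = 2


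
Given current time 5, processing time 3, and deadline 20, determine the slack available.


Slack = due - current_time - processing
= 20 - 5 - 3
= 12


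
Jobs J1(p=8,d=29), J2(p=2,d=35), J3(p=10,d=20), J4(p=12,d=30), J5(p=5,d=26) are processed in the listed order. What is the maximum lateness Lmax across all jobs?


Lateness per job (L = C - d):
  J1: C=8, d=29, L=-21
  J2: C=10, d=35, L=-25
  J3: C=20, d=20, L=0
  J4: C=32, d=30, L=2
  J5: C=37, d=26, L=11
Lmax = max(-21, -25, 0, 2, 11)
= 11


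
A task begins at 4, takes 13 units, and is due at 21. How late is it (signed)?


Completion = 4 + 13 = 17
Lateness = C - d = 17 - 21
= -4


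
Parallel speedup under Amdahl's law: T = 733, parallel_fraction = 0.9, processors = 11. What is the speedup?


Amdahl's law: T_p = T × ((1-p) + p/N)
= 733 × ((1-0.9) + 0.9/11)
= 733 × (0.10 + 0.0818)
= 733 × 0.1818
= 133.27
Speedup = 733/133.27
= 5.50×


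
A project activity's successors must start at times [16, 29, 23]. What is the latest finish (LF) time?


LF = min of all successor start times
Successors start at: [16, 29, 23]
LF = min(16, 29, 23)
= 16


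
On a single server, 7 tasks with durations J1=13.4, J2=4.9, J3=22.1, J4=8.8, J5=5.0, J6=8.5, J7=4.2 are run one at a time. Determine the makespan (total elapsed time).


Sequential makespan: sum all processing times
= 13.4 + 4.9 + 22.1 + 8.8 + 5.0 + 8.5 + 4.2
= 66.9 time units


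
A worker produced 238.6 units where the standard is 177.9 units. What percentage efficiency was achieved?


Efficiency = (actual / standard) × 100
= (238.6 / 177.9) × 100
= 134.1%


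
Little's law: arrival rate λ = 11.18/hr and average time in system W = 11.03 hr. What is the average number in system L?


Little's law: L = λ × W
= 11.18 × 11.03
= 123.32


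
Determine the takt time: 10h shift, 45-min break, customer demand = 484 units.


Available = 10×60 - 45 = 555 min
Takt time = 555 / 484
= 1.15 min/unit


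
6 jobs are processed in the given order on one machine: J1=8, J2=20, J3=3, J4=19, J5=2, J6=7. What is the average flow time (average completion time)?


Completion times:
  J1: completes at 8
  J2: completes at 28
  J3: completes at 31
  J4: completes at 50
  J5: completes at 52
  J6: completes at 59
Sum = 228
Average = 228/6
= 38.00


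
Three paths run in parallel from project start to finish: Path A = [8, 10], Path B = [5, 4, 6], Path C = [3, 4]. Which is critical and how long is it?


Path A: 8 + 10 = 18
Path B: 5 + 4 + 6 = 15
Path C: 3 + 4 = 7
Critical path = longest = max(18, 15, 7)
= 18 (Path A)


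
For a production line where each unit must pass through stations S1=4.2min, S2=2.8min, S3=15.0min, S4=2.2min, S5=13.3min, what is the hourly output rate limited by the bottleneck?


Bottleneck = longest station time
Station times: [4.2, 2.8, 15.0, 2.2, 13.3]
Max = 15.0 min
Rate = 60 / 15.0
= 4.00 units/hour (bottleneck: 15.0min)


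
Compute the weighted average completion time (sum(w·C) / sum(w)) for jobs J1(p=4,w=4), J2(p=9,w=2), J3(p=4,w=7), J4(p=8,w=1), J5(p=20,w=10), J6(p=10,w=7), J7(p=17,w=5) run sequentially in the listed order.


Completion times:
  J1: C=4, w×C=4×4=16
  J2: C=13, w×C=2×13=26
  J3: C=17, w×C=7×17=119
  J4: C=25, w×C=1×25=25
  J5: C=45, w×C=10×45=450
  J6: C=55, w×C=7×55=385
  J7: C=72, w×C=5×72=360
Sum w×C = 1381
Sum w = 36
Weighted avg = 1381/36
= 38.36


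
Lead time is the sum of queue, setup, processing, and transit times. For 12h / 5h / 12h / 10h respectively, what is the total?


Lead time = queue + setup + processing + transit
= 12 + 5 + 12 + 10
= 39 hours


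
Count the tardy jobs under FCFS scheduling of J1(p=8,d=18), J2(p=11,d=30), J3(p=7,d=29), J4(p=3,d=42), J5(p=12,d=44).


Completion vs due date:
  J1: C=8, d=18 → on time
  J2: C=19, d=30 → on time
  J3: C=26, d=29 → on time
  J4: C=29, d=42 → on time
  J5: C=41, d=44 → on time
Tardy jobs: none
Count = 0
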